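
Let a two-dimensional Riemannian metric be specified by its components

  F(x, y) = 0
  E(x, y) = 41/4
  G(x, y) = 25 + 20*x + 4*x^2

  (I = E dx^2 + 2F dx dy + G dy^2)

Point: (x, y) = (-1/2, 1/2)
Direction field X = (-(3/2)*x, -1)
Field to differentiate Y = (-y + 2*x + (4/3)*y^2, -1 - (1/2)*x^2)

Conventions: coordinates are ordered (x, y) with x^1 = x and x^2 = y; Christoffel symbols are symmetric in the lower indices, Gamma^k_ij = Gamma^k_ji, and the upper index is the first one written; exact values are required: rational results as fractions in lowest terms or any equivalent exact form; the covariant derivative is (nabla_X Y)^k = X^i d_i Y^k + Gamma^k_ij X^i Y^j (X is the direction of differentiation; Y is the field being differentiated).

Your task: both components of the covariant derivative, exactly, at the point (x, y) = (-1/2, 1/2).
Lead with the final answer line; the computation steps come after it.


Answer: (nabla_X Y)^x = 71/246, (nabla_X Y)^y = 103/192

E = 41/4, F = 0, G = 16 at the point
E_x = 0, E_y = 0, F_x = 0, F_y = 0, G_x = 16, G_y = 0
EG - F^2 = 164;  g^inv = (1/164) * [[16, 0], [0, 41/4]]
first-kind symbols [ij,l] = (1/2)(d_i g_jl + d_j g_il - d_l g_ij): [xx,x] = E_x/2 = 0, [xx,y] = F_x - E_y/2 = 0, [xy,x] = E_y/2 = 0, [xy,y] = G_x/2 = 8, [yy,x] = F_y - G_x/2 = -8, [yy,y] = G_y/2 = 0
Gamma^x_ij = (G*[ij,x] - F*[ij,y])/(EG - F^2), Gamma^y_ij = (E*[ij,y] - F*[ij,x])/(EG - F^2)
Gamma_xxx = 0, Gamma_xxy = 0, Gamma_xyy = -32/41, Gamma_yxx = 0, Gamma_yxy = 1/2, Gamma_yyy = 0
X = (3/4, -1), Y = (-7/6, -9/8) at the point


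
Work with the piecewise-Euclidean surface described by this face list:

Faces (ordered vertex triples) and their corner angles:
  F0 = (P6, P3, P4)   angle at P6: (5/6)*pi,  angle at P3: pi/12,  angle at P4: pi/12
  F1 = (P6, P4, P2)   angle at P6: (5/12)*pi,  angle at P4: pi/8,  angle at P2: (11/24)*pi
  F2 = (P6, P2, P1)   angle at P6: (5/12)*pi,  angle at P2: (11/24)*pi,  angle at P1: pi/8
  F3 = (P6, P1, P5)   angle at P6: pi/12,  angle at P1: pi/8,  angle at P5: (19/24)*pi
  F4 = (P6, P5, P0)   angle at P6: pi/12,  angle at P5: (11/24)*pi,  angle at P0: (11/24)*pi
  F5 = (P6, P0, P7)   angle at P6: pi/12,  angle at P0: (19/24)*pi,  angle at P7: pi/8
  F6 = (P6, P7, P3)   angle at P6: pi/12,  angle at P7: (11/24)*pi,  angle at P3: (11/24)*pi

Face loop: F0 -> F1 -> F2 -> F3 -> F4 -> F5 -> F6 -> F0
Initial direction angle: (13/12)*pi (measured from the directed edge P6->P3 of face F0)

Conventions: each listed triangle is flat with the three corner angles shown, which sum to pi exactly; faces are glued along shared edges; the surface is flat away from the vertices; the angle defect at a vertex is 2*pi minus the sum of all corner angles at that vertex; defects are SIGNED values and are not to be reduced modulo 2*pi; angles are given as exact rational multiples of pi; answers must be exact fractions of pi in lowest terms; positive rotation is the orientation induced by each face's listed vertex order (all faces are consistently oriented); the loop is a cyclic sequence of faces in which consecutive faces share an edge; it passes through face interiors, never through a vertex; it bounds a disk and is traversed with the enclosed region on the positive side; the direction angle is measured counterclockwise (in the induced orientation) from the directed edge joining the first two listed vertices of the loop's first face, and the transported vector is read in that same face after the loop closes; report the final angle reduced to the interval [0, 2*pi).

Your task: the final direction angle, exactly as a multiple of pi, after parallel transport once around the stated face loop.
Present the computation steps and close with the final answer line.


enclosed vertex P6: corner angles sum to 2*pi, defect = 2*pi - 2*pi = 0
the final direction is the initial angle plus the enclosed defects, taken mod 2*pi in the induced orientation
final angle = (13/12)*pi + 0 = (13/12)*pi (mod 2*pi)

Answer: final direction angle = (13/12)*pi


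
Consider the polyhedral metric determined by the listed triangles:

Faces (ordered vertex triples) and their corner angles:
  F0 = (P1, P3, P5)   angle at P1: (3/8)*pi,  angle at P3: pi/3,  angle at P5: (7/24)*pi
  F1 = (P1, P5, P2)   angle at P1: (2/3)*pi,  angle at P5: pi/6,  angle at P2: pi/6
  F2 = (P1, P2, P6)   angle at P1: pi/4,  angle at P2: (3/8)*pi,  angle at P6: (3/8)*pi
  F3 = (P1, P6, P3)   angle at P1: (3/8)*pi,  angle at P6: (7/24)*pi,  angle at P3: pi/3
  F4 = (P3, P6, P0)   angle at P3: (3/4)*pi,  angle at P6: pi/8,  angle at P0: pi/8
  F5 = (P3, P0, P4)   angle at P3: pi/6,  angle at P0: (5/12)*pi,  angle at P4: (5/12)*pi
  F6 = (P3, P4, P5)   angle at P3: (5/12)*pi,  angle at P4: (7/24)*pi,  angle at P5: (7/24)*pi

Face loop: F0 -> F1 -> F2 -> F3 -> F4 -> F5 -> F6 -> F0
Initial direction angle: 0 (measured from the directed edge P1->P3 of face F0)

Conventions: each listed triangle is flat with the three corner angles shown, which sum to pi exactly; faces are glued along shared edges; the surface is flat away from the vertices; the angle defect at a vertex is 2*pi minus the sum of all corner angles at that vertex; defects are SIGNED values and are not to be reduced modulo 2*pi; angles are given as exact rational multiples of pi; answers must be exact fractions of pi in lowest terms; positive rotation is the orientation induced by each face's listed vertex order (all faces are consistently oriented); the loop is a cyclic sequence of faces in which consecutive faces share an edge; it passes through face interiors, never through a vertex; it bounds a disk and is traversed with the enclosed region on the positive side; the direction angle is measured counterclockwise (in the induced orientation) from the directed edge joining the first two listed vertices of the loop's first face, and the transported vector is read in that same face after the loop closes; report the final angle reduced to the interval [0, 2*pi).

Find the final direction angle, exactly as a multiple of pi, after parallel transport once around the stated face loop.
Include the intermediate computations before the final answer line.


enclosed vertex P1: corner angles sum to (5/3)*pi, defect = 2*pi - (5/3)*pi = pi/3
enclosed vertex P3: corner angles sum to 2*pi, defect = 2*pi - 2*pi = 0
summing the enclosed defects onto the initial angle, mod 2*pi in the induced orientation:
final angle = 0 + pi/3 = pi/3 (mod 2*pi)

Answer: final direction angle = pi/3


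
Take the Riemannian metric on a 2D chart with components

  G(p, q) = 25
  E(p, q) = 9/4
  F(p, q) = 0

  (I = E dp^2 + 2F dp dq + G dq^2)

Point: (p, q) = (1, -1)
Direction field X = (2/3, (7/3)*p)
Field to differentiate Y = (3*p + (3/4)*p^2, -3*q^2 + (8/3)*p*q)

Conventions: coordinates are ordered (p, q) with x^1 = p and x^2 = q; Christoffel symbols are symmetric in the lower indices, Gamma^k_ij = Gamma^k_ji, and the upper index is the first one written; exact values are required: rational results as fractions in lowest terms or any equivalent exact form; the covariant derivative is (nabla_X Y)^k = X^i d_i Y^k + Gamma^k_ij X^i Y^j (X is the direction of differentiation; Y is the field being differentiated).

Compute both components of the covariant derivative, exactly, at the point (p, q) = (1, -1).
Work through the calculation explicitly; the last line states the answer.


E = 9/4, F = 0, G = 25 at the point
E_p = 0, E_q = 0, F_p = 0, F_q = 0, G_p = 0, G_q = 0
EG - F^2 = 225/4;  g^inv = (4/225) * [[25, 0], [0, 9/4]]
first-kind symbols [ij,l] = (1/2)(d_i g_jl + d_j g_il - d_l g_ij): [pp,p] = E_p/2 = 0, [pp,q] = F_p - E_q/2 = 0, [pq,p] = E_q/2 = 0, [pq,q] = G_p/2 = 0, [qq,p] = F_q - G_p/2 = 0, [qq,q] = G_q/2 = 0
Gamma^p_ij = (G*[ij,p] - F*[ij,q])/(EG - F^2), Gamma^q_ij = (E*[ij,q] - F*[ij,p])/(EG - F^2)
Gamma_ppp = 0, Gamma_ppq = 0, Gamma_pqq = 0, Gamma_qpp = 0, Gamma_qpq = 0, Gamma_qqq = 0
X = (2/3, 7/3), Y = (15/4, -17/3) at the point

Answer: (nabla_X Y)^p = 3, (nabla_X Y)^q = 166/9


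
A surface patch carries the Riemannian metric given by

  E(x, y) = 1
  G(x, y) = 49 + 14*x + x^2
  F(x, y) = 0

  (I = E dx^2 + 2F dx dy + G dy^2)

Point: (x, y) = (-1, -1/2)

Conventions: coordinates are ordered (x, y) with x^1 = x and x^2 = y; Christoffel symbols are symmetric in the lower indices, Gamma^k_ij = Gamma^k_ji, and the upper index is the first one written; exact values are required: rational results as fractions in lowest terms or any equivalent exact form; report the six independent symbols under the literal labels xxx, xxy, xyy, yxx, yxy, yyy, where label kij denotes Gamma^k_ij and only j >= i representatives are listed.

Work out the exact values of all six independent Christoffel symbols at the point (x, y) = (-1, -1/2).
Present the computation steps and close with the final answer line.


E = 1, F = 0, G = 36 at the point
E_x = 0, E_y = 0, F_x = 0, F_y = 0, G_x = 12, G_y = 0
EG - F^2 = 36;  g^inv = (1/36) * [[36, 0], [0, 1]]
first-kind symbols [ij,l] = (1/2)(d_i g_jl + d_j g_il - d_l g_ij): [xx,x] = E_x/2 = 0, [xx,y] = F_x - E_y/2 = 0, [xy,x] = E_y/2 = 0, [xy,y] = G_x/2 = 6, [yy,x] = F_y - G_x/2 = -6, [yy,y] = G_y/2 = 0
Gamma^x_ij = (G*[ij,x] - F*[ij,y])/(EG - F^2), Gamma^y_ij = (E*[ij,y] - F*[ij,x])/(EG - F^2)

Answer: Gamma_xxx = 0, Gamma_xxy = 0, Gamma_xyy = -6, Gamma_yxx = 0, Gamma_yxy = 1/6, Gamma_yyy = 0


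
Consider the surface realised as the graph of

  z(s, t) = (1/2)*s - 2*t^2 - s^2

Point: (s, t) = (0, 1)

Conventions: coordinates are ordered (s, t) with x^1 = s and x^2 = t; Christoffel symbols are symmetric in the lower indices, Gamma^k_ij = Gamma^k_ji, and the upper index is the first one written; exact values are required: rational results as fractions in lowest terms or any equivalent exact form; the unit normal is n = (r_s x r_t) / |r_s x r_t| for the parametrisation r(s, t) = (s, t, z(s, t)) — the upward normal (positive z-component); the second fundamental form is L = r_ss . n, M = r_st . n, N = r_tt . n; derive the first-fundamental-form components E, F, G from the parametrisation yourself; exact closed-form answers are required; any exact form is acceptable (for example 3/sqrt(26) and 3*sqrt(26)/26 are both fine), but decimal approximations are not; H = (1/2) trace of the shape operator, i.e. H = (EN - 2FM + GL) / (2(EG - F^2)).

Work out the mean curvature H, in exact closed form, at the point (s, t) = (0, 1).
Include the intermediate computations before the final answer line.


z_s = 1/2, z_t = -4, z_ss = -2, z_st = 0, z_tt = -4
E = 5/4, F = -2, G = 17; answer radicand W^2 = 69/4
unnormalised second-form numerators: l = -2, m = 0, n = -4; L = l/sqrt(69/4), and similarly M = m/sqrt(W^2), N = n/sqrt(W^2)
H = (E*n - 2*F*m + G*l) / (2*(EG - F^2)*sqrt(W^2)); E*n - 2*F*m + G*l = -39, EG - F^2 = 69/4, so H = (-26/23)/sqrt(69/4)

Answer: H = -52*sqrt(69)/1587


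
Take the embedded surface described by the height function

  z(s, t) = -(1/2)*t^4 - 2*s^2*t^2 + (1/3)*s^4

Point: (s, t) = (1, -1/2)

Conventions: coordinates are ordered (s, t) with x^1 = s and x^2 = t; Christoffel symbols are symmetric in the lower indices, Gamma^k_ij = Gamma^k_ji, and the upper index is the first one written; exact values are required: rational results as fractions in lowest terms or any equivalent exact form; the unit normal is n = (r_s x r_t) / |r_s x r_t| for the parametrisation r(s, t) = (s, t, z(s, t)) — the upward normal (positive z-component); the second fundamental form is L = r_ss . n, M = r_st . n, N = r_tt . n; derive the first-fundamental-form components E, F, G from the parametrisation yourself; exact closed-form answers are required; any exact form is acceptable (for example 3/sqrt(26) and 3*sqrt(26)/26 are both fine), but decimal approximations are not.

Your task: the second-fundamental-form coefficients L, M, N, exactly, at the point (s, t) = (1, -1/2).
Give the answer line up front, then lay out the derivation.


Answer: L = 36*sqrt(889)/889, M = 48*sqrt(889)/889, N = -66*sqrt(889)/889

z_s = 1/3, z_t = 9/4, z_ss = 3, z_st = 4, z_tt = -11/2
E = 10/9, F = 3/4, G = 97/16; answer radicand W^2 = 889/144
unnormalised second-form numerators: l = 3, m = 4, n = -11/2; L = l/sqrt(889/144), and similarly M = m/sqrt(W^2), N = n/sqrt(W^2)


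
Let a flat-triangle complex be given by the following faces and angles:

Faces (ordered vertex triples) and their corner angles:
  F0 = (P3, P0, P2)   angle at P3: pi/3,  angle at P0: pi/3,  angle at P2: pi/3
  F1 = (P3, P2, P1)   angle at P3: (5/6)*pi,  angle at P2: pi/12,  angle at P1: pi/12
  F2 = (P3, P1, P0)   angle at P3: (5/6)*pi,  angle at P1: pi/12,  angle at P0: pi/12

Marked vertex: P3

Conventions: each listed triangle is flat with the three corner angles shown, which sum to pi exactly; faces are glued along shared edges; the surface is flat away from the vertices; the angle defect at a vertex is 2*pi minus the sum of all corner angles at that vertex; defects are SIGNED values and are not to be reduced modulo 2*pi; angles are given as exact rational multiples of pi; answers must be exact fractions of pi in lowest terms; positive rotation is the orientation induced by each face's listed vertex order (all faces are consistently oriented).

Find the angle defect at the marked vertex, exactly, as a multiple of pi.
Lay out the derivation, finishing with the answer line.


Sum of corner angles at P3: 2*pi
defect = 2*pi - 2*pi

Answer: defect(P3) = 0


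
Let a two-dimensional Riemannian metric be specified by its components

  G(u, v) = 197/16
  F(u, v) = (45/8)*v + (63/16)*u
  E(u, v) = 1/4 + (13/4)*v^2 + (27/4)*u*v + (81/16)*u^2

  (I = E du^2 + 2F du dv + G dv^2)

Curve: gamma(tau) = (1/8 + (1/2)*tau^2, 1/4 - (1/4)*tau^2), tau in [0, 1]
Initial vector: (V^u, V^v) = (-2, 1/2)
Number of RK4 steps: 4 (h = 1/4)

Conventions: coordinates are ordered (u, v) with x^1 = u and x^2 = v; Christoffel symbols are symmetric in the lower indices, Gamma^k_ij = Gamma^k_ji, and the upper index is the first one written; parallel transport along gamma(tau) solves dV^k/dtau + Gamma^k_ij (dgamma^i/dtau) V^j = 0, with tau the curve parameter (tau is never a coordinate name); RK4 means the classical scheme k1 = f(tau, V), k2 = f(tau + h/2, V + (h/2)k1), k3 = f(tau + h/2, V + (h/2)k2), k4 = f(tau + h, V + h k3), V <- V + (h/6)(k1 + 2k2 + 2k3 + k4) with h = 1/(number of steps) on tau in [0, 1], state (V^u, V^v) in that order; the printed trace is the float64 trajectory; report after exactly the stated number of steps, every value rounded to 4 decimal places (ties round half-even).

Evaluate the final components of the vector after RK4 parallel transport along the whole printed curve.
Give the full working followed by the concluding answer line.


gamma'(tau) = (tau, -(1/2)*tau); f(tau, V)^k = -Gamma^k_ij(gamma(tau)) gamma'^i(tau) V^j; h = 1/4; intermediate values shown to 6 dp
curve data and Christoffel symbols at the stage parameters:
  tau = 0.000000: gamma = (0.125000, 0.250000), gamma' = (0.000000, 0.000000); Gamma_uuu = 2.352709, Gamma_uuv = 2.740327, Gamma_uvv = 12.487564, Gamma_vuu = -0.143216, Gamma_vuv = -0.422525, Gamma_vvv = -1.925430
  tau = 0.125000: gamma = (0.132812, 0.246094), gamma' = (0.125000, -0.062500); Gamma_uuu = 2.354869, Gamma_uuv = 2.705430, Gamma_uvv = 12.193487, Gamma_vuu = -0.146340, Gamma_vuv = -0.419076, Gamma_vvv = -1.888791
  tau = 0.250000: gamma = (0.156250, 0.234375), gamma' = (0.250000, -0.125000); Gamma_uuu = 2.352651, Gamma_uuv = 2.600706, Gamma_uvv = 11.348533, Gamma_vuu = -0.154366, Gamma_vuv = -0.408423, Gamma_vvv = -1.782209
  tau = 0.375000: gamma = (0.195312, 0.214844), gamma' = (0.375000, -0.187500); Gamma_uuu = 2.325656, Gamma_uuv = 2.429364, Gamma_uvv = 10.067003, Gamma_vuu = -0.163980, Gamma_vuv = -0.390186, Gamma_vvv = -1.616885
  tau = 0.500000: gamma = (0.250000, 0.187500), gamma' = (0.500000, -0.250000); Gamma_uuu = 2.255142, Gamma_uuv = 2.203765, Gamma_uvv = 8.530703, Gamma_vuu = -0.171696, Gamma_vuv = -0.364964, Gamma_vvv = -1.412762
  tau = 0.625000: gamma = (0.320312, 0.152344), gamma' = (0.625000, -0.312500); Gamma_uuu = 2.135653, Gamma_uuv = 1.946301, Gamma_uvv = 6.945907, Gamma_vuu = -0.175621, Gamma_vuv = -0.334829, Gamma_vvv = -1.194930
  tau = 0.750000: gamma = (0.406250, 0.109375), gamma' = (0.750000, -0.375000); Gamma_uuu = 1.976869, Gamma_uuv = 1.682978, Gamma_uvv = 5.483004, Gamma_vuu = -0.176042, Gamma_vuv = -0.302744, Gamma_vvv = -0.986314
  tau = 0.875000: gamma = (0.507812, 0.058594), gamma' = (0.875000, -0.437500); Gamma_uuu = 1.796625, Gamma_uuv = 1.435147, Gamma_uvv = 4.239202, Gamma_vuu = -0.174726, Gamma_vuv = -0.271480, Gamma_vvv = -0.801911
  tau = 1.000000: gamma = (0.625000, 0.000000), gamma' = (1.000000, -0.500000); Gamma_uuu = 1.612449, Gamma_uuv = 1.215313, Gamma_uvv = 3.240835, Gamma_vuu = -0.173808, Gamma_vuv = -0.242908, Gamma_vvv = -0.647756
step 0: V^u = -2.0000, V^v = 0.5000
step 1: k1 = (0.000000, 0.000000), k2 = (0.462496, -0.017033), k3 = (0.454351, -0.017350), k4 = (0.877130, -0.036305); V <- V + (h/6)(k1 + 2k2 + 2k3 + k4): V^u = -1.8870, V^v = 0.4956
step 2: k1 = (0.877266, -0.036292), k2 = (1.220059, -0.056287), k3 = (1.199767, -0.056395), k4 = (1.411524, -0.073641); V <- V + (h/6)(k1 + 2k2 + 2k3 + k4): V^u = -1.5900, V^v = 0.4817
step 3: k1 = (1.413342, -0.073647), k2 = (1.477686, -0.084800), k3 = (1.470512, -0.084530), k4 = (1.406522, -0.088384); V <- V + (h/6)(k1 + 2k2 + 2k3 + k4): V^u = -1.2269, V^v = 0.4608
step 4: k1 = (1.410526, -0.088505), k2 = (1.261226, -0.086787), k3 = (1.278975, -0.087448), k4 = (1.089268, -0.083030); V <- V + (h/6)(k1 + 2k2 + 2k3 + k4): V^u = -0.9110, V^v = 0.4391

Answer: V^u = -0.9110, V^v = 0.4391


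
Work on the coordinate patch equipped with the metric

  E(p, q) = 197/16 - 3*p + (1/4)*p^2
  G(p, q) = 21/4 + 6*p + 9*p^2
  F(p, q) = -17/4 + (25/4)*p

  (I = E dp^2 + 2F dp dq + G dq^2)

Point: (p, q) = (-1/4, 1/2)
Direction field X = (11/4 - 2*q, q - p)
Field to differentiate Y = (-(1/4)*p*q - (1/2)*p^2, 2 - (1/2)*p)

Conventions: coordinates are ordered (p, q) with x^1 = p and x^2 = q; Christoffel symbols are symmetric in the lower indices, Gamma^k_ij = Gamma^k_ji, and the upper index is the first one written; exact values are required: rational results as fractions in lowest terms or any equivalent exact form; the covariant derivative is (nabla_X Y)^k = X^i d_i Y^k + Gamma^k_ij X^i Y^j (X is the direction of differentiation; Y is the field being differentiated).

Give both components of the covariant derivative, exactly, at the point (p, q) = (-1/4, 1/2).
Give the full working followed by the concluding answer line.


E = 837/64, F = -93/16, G = 69/16 at the point
E_p = -25/8, E_q = 0, F_p = 25/4, F_q = 0, G_p = 3/2, G_q = 0
EG - F^2 = 23157/1024;  g^inv = (1024/23157) * [[69/16, 93/16], [93/16, 837/64]]
first-kind symbols [ij,l] = (1/2)(d_i g_jl + d_j g_il - d_l g_ij): [pp,p] = E_p/2 = -25/16, [pp,q] = F_p - E_q/2 = 25/4, [pq,p] = E_q/2 = 0, [pq,q] = G_p/2 = 3/4, [qq,p] = F_q - G_p/2 = -3/4, [qq,q] = G_q/2 = 0
Gamma^p_ij = (G*[ij,p] - F*[ij,q])/(EG - F^2), Gamma^q_ij = (E*[ij,q] - F*[ij,p])/(EG - F^2)
Gamma_ppp = 10100/7719, Gamma_ppq = 16/83, Gamma_pqq = -368/2573, Gamma_qpp = 800/249, Gamma_qpq = 36/83, Gamma_qqq = -16/83
X = (7/4, 3/4), Y = (0, 17/8) at the point

Answer: (nabla_X Y)^p = 124253/164672, (nabla_X Y)^q = 143/332


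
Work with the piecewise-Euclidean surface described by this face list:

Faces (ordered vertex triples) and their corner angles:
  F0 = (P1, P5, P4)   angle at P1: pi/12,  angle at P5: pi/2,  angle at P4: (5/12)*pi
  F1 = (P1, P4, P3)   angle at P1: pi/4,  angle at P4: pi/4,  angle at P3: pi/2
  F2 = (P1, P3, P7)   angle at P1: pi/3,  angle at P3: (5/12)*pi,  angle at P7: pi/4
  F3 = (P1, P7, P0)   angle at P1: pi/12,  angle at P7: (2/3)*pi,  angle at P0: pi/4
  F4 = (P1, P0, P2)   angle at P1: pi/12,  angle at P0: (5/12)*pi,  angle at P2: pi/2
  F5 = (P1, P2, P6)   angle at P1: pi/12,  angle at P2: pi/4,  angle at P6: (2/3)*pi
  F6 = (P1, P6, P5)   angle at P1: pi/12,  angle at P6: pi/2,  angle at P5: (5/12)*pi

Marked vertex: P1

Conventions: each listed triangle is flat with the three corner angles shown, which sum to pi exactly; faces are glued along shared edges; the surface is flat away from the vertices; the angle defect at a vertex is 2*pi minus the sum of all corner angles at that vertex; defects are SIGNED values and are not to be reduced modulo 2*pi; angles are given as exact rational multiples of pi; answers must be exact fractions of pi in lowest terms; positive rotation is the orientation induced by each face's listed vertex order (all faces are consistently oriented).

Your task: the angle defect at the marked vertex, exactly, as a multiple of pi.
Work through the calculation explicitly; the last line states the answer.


Sum of corner angles at P1: pi
defect = 2*pi - pi

Answer: defect(P1) = pi


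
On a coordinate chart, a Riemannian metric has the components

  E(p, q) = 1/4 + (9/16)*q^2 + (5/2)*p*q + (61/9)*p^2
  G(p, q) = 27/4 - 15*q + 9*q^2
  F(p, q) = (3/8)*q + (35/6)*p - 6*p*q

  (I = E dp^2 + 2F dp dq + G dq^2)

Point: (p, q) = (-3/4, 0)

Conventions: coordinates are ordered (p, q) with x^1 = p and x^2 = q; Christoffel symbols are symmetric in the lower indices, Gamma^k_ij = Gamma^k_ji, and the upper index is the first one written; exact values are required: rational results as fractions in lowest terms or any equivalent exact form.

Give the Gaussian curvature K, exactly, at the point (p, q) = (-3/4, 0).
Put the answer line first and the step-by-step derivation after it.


Answer: K = 14288/70225

E = 65/16, F = -35/8, G = 27/4, EG - F^2 = 265/32 at the point
E_p = -61/6, E_q = -15/8, F_p = 35/6, F_q = 39/8, G_p = 0, G_q = -15
E_qq = 9/8, F_pq = -6, G_pp = 0
Brioschi: K = (det M1 - det M2) / (EG - F^2)^2 with the standard first/second-derivative matrices M1, M2.
M1 = [[-E_qq/2 + F_pq - G_pp/2, E_p/2, F_p - E_q/2], [F_q - G_p/2, E, F], [G_q/2, F, G]] = [[-105/16, -61/12, 325/48], [39/8, 65/16, -35/8], [-15/2, -35/8, 27/4]]; det M1 = 8213/1024
M2 = [[0, E_q/2, G_p/2], [E_q/2, E, F], [G_p/2, F, G]] = [[0, -15/16, 0], [-15/16, 65/16, -35/8], [0, -35/8, 27/4]]; det M2 = -6075/1024
det M1 - det M2 = 893/64; K = 893/64 / (265/32)^2 = 14288/70225


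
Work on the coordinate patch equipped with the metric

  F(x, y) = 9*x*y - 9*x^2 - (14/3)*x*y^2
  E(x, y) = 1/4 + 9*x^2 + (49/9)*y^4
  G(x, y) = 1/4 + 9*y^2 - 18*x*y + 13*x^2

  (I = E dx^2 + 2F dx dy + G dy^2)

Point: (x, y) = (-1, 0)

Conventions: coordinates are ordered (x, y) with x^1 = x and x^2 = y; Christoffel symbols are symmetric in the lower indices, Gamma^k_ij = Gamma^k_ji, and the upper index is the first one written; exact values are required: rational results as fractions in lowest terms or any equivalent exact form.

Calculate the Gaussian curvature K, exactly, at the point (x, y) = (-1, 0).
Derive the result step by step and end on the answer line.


E = 37/4, F = -9, G = 53/4, EG - F^2 = 665/16 at the point
E_x = -18, E_y = 0, F_x = 18, F_y = -9, G_x = -26, G_y = 18
E_yy = 0, F_xy = 9, G_xx = 26
By Brioschi, K is (det M1 - det M2) divided by (EG - F^2) squared.
M1 = [[-E_yy/2 + F_xy - G_xx/2, E_x/2, F_x - E_y/2], [F_y - G_x/2, E, F], [G_y/2, F, G]] = [[-4, -9, 18], [4, 37/4, -9], [9, -9, 53/4]]; det M1 = -4427/4
M2 = [[0, E_y/2, G_x/2], [E_y/2, E, F], [G_x/2, F, G]] = [[0, 0, -13], [0, 37/4, -9], [-13, -9, 53/4]]; det M2 = -6253/4
det M1 - det M2 = 913/2; K = 913/2 / (665/16)^2 = 116864/442225

Answer: K = 116864/442225


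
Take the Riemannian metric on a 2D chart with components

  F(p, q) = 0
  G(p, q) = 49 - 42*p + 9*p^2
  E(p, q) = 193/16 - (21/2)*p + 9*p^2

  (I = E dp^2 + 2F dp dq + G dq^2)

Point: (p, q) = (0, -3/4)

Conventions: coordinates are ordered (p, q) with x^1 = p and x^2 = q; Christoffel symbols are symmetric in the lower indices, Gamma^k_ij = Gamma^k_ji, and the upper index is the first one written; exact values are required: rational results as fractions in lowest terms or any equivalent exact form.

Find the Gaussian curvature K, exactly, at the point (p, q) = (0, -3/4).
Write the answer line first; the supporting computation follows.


Answer: K = 576/37249

E = 193/16, F = 0, G = 49, EG - F^2 = 9457/16 at the point
E_p = -21/2, E_q = 0, F_p = 0, F_q = 0, G_p = -42, G_q = 0
E_qq = 0, F_pq = 0, G_pp = 18
K follows from Brioschi's formula, (det M1 - det M2)/(EG - F^2)^2.
M1 = [[-E_qq/2 + F_pq - G_pp/2, E_p/2, F_p - E_q/2], [F_q - G_p/2, E, F], [G_q/2, F, G]] = [[-9, -21/4, 0], [21, 193/16, 0], [0, 0, 49]]; det M1 = 1323/16
M2 = [[0, E_q/2, G_p/2], [E_q/2, E, F], [G_p/2, F, G]] = [[0, 0, -21], [0, 193/16, 0], [-21, 0, 49]]; det M2 = -85113/16
det M1 - det M2 = 21609/4; K = 21609/4 / (9457/16)^2 = 576/37249


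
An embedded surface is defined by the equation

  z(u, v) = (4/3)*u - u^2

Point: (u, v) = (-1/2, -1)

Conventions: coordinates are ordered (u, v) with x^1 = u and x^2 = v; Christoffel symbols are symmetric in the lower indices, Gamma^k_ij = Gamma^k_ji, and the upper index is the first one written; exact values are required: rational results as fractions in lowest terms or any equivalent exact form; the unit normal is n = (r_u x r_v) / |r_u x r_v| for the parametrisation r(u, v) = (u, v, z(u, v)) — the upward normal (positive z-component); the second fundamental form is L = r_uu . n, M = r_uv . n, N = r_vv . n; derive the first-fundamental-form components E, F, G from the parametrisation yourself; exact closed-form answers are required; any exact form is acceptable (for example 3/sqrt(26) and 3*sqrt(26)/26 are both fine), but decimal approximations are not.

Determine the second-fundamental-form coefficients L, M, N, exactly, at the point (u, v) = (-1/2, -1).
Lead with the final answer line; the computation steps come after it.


Answer: L = -3*sqrt(58)/29, M = 0, N = 0

z_u = 7/3, z_v = 0, z_uu = -2, z_uv = 0, z_vv = 0
E = 58/9, F = 0, G = 1; answer radicand W^2 = 58/9
unnormalised second-form numerators: l = -2, m = 0, n = 0; L = l/sqrt(58/9), and similarly M = m/sqrt(W^2), N = n/sqrt(W^2)


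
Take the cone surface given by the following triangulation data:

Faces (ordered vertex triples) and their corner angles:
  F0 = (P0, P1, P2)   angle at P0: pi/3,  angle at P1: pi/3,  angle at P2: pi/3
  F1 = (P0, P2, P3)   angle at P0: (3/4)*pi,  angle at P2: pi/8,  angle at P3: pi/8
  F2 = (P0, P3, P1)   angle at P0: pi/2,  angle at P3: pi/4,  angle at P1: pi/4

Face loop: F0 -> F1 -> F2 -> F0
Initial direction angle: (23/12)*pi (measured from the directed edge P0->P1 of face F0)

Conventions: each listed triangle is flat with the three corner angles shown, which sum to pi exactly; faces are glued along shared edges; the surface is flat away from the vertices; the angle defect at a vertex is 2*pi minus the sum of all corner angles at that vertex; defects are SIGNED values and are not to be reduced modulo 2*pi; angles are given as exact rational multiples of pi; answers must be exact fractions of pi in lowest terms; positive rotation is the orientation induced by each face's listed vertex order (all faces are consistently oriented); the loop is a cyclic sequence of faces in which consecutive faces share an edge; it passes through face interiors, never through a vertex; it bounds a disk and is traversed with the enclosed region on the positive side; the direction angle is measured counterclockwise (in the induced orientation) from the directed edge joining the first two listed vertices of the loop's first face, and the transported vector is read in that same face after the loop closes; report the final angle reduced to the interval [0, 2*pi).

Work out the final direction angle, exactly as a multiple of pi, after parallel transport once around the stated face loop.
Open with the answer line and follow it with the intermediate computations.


Answer: final direction angle = pi/3

enclosed vertex P0: corner angles sum to (19/12)*pi, defect = 2*pi - (19/12)*pi = (5/12)*pi
final direction = starting direction + enclosed defect total, reduced mod 2*pi (induced orientation)
final angle = (23/12)*pi + (5/12)*pi = pi/3 (mod 2*pi)


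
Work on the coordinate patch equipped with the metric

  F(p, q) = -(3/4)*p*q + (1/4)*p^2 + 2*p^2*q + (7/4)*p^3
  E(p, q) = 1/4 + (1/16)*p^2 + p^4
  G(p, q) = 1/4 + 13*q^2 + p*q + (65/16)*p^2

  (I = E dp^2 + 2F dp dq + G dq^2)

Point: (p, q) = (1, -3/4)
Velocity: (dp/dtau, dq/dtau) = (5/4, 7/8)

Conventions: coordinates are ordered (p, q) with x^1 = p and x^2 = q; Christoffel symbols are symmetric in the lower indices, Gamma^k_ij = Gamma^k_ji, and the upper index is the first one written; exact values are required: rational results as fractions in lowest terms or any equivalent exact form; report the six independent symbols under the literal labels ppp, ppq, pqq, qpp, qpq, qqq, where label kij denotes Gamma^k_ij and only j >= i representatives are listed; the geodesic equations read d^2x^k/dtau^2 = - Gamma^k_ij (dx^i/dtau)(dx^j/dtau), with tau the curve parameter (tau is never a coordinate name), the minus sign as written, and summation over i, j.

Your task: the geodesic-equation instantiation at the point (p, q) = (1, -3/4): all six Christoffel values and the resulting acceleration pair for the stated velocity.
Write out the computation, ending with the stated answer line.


E = 21/16, F = 17/16, G = 87/8 at the point
E_p = 33/8, E_q = 0, F_p = 53/16, F_q = 5/4, G_p = 59/8, G_q = -37/2
EG - F^2 = 3365/256;  g^inv = (256/3365) * [[87/8, -17/16], [-17/16, 21/16]]
first-kind symbols [ij,l] = (1/2)(d_i g_jl + d_j g_il - d_l g_ij): [pp,p] = E_p/2 = 33/16, [pp,q] = F_p - E_q/2 = 53/16, [pq,p] = E_q/2 = 0, [pq,q] = G_p/2 = 59/16, [qq,p] = F_q - G_p/2 = -39/16, [qq,q] = G_q/2 = -37/4
Gamma^p_ij = (G*[ij,p] - F*[ij,q])/(EG - F^2), Gamma^q_ij = (E*[ij,q] - F*[ij,p])/(EG - F^2)
Gamma_ppp = 4841/3365, Gamma_ppq = -1003/3365, Gamma_pqq = -854/673, Gamma_qpp = 552/3365, Gamma_qpq = 1239/3365, Gamma_qqq = -489/673
d^2p/dtau^2 = -(Gamma_ppp*(5/4)^2 + 2*Gamma_ppq*(5/4)*(7/8) + Gamma_pqq*(7/8)^2) = -13445/21536
d^2q/dtau^2 = -(Gamma_qpp*(5/4)^2 + 2*Gamma_qpq*(5/4)*(7/8) + Gamma_qqq*(7/8)^2) = -21771/43072

Answer: Gamma_ppp = 4841/3365, Gamma_ppq = -1003/3365, Gamma_pqq = -854/673, Gamma_qpp = 552/3365, Gamma_qpq = 1239/3365, Gamma_qqq = -489/673; accelerations (d^2p/dtau^2, d^2q/dtau^2) = (-13445/21536, -21771/43072)


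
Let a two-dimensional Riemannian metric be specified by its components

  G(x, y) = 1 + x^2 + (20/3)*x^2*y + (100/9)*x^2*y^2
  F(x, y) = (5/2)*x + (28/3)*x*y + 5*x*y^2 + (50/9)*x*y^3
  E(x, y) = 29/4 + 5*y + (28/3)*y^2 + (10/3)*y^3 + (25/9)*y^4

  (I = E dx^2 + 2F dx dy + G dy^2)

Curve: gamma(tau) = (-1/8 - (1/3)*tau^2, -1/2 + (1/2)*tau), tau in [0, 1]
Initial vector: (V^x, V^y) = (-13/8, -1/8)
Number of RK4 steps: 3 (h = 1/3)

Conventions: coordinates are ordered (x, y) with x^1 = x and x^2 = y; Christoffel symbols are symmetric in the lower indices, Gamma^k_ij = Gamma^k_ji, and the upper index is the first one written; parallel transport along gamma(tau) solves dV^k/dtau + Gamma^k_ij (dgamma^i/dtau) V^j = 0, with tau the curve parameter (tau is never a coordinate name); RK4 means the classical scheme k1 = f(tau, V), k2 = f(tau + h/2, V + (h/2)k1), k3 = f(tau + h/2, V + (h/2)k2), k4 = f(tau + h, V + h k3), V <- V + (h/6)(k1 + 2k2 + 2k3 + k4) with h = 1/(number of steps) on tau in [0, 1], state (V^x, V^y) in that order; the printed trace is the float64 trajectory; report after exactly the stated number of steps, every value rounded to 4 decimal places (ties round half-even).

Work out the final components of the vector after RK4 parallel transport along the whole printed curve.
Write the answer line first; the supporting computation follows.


Answer: V^x = -1.6028, V^y = -0.1326

gamma'(tau) = (-(2/3)*tau, 1/2); f(tau, V)^k = -Gamma^k_ij(gamma(tau)) gamma'^i(tau) V^j; h = 1/3; intermediate values shown to 6 dp
curve data and Christoffel symbols at the stage parameters:
  tau = 0.000000: gamma = (-0.125000, -0.500000), gamma' = (0.000000, 0.500000); Gamma_xxx = 0.000000, Gamma_xxy = -0.235294, Gamma_xyy = -0.147059, Gamma_yxx = 0.000000, Gamma_yxy = -0.008114, Gamma_yyy = -0.005071
  tau = 0.166667: gamma = (-0.134259, -0.416667), gamma' = (-0.111111, 0.500000); Gamma_xxx = 0.000000, Gamma_xxy = -0.139123, Gamma_xyy = -0.160101, Gamma_yxx = 0.000000, Gamma_yxy = -0.003061, Gamma_yyy = -0.003523
  tau = 0.333333: gamma = (-0.162037, -0.333333), gamma' = (-0.222222, 0.500000); Gamma_xxx = 0.000000, Gamma_xxy = -0.040009, Gamma_xyy = -0.194486, Gamma_yxx = 0.000000, Gamma_yxy = -0.000306, Gamma_yyy = -0.001489
  tau = 0.500000: gamma = (-0.208333, -0.250000), gamma' = (-0.333333, 0.500000); Gamma_xxx = 0.000000, Gamma_xxy = 0.059964, Gamma_xyy = -0.249849, Gamma_yxx = 0.000000, Gamma_yxy = -0.000884, Gamma_yyy = 0.003685
  tau = 0.666667: gamma = (-0.273148, -0.166667), gamma' = (-0.444444, 0.500000); Gamma_xxx = 0.000000, Gamma_xxy = 0.158388, Gamma_xyy = -0.324475, Gamma_yxx = 0.000000, Gamma_yxy = -0.008080, Gamma_yyy = 0.016553
  tau = 0.833333: gamma = (-0.356481, -0.083333), gamma' = (-0.555556, 0.500000); Gamma_xxx = 0.000000, Gamma_xxy = 0.251877, Gamma_xyy = -0.414413, Gamma_yxx = 0.000000, Gamma_yxy = -0.026706, Gamma_yyy = 0.043939
  tau = 1.000000: gamma = (-0.458333, 0.000000), gamma' = (-0.666667, 0.500000); Gamma_xxx = 0.000000, Gamma_xxy = 0.335118, Gamma_xyy = -0.511985, Gamma_yxx = 0.000000, Gamma_yxy = -0.061438, Gamma_yyy = 0.093864
step 0: V^x = -1.6250, V^y = -0.1250
step 1: k1 = (-0.200368, -0.006909), k2 = (-0.123508, -0.002718), k3 = (-0.122572, -0.002697), k4 = (-0.044448, -0.000340); V <- V + (h/6)(k1 + 2k2 + 2k3 + k4): V^x = -1.6659, V^y = -0.1260
step 2: k1 = (-0.044459, -0.000340), k2 = (0.031902, -0.000471), k3 = (0.031518, -0.000465), k4 = (0.101752, -0.005191); V <- V + (h/6)(k1 + 2k2 + 2k3 + k4): V^x = -1.6557, V^y = -0.1264
step 3: k1 = (0.101714, -0.005189), k2 = (0.162199, -0.017197), k3 = (0.160235, -0.016989), k4 = (0.205161, -0.037613); V <- V + (h/6)(k1 + 2k2 + 2k3 + k4): V^x = -1.6028, V^y = -0.1326


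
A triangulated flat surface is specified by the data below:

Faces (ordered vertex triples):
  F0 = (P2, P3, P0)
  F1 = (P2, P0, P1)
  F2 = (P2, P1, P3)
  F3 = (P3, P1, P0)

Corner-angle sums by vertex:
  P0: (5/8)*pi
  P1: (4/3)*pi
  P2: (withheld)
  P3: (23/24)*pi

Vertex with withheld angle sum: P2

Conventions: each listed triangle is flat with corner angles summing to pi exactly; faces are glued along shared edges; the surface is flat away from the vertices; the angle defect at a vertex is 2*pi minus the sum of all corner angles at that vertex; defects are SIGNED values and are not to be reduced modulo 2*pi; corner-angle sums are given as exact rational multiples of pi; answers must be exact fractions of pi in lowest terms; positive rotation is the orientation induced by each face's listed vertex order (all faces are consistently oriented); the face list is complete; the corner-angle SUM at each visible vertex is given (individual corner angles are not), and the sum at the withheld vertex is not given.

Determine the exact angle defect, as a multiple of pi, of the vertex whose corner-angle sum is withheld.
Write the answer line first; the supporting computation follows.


Answer: defect(P2) = (11/12)*pi

V = 4, E = 6, F = 4; chi = V - E + F = 2
Gauss-Bonnet: total defect = 2*pi*chi = 4*pi; visible defects sum to (37/12)*pi


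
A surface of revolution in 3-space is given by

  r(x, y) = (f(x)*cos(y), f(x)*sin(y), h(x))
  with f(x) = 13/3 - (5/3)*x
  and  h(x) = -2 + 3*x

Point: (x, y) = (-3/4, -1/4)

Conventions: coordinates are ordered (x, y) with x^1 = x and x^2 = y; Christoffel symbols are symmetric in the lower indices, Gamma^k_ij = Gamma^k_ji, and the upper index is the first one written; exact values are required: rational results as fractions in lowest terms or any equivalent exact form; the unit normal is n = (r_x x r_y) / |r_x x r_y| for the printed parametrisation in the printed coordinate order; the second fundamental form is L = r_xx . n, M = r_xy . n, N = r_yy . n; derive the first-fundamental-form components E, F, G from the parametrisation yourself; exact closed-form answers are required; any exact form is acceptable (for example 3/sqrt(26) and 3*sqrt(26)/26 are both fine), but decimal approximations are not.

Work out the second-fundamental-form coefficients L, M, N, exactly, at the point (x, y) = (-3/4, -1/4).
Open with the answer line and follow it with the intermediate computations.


Answer: L = 0, M = 0, N = 201*sqrt(106)/424

f = 67/12, f' = -5/3, f'' = 0, h' = 3, h'' = 0
E = 106/9, F = 0, G = 4489/144; answer radicand W^2 = 106/9
unnormalised second-form numerators: l = 0, m = 0, n = 67/4; L = l/sqrt(106/9), and similarly M = m/sqrt(W^2), N = n/sqrt(W^2)


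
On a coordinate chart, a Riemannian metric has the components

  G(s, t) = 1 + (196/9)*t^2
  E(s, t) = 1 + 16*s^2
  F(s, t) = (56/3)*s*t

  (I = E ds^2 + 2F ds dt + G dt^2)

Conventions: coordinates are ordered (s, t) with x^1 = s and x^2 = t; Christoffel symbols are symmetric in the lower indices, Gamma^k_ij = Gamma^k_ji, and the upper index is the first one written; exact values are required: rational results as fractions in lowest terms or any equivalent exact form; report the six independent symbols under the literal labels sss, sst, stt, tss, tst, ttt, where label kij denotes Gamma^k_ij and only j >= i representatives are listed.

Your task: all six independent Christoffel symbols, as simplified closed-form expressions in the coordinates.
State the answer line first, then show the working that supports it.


Answer: Gamma_sss = 144*s/(144*s^2 + 196*t^2 + 9), Gamma_sst = 0, Gamma_stt = 168*s/(144*s^2 + 196*t^2 + 9), Gamma_tss = 168*t/(144*s^2 + 196*t^2 + 9), Gamma_tst = 0, Gamma_ttt = 196*t/(144*s^2 + 196*t^2 + 9)

E = 1 + 16*s^2; F = (56/3)*s*t; G = 1 + (196/9)*t^2
Gamma^k_ij = (1/2) g^{kl} (d_i g_jl + d_j g_il - d_l g_ij), with g^inv = (1/(EG-F^2)) [[G, -F], [-F, E]]
first partials: E_s = 32*s, E_t = 0, F_s = (56/3)*t, F_t = (56/3)*s, G_s = 0, G_t = (392/9)*t
D = EG - F^2 = 1 + (196/9)*t^2 + 16*s^2
expanded: Gamma^s_ss = (G E_s - 2F F_s + F E_t)/(2D), Gamma^s_st = (G E_t - F G_s)/(2D), Gamma^s_tt = (2G F_t - G G_s - F G_t)/(2D), Gamma^t_ss = (2E F_s - E E_t - F E_s)/(2D), Gamma^t_st = (E G_s - F E_t)/(2D), Gamma^t_tt = (E G_t - 2F F_t + F G_s)/(2D); substitute and cancel common factors


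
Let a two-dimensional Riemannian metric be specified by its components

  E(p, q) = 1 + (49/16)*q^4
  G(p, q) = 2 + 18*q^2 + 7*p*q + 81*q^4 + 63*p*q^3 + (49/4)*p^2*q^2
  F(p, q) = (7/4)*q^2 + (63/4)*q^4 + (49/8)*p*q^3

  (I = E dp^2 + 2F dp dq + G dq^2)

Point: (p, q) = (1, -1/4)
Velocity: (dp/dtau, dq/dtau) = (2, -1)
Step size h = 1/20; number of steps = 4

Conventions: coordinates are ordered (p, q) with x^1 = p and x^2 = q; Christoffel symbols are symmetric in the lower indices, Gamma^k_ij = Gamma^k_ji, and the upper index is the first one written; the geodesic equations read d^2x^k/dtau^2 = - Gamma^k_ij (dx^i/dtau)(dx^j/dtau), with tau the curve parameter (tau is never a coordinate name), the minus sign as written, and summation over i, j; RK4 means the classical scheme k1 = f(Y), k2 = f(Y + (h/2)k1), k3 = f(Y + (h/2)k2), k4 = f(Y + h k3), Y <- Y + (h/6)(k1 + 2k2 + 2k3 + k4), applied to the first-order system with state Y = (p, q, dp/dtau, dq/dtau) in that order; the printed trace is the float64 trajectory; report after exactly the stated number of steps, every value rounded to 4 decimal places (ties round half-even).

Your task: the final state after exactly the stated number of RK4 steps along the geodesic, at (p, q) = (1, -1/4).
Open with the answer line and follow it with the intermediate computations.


Answer: p = 1.3934, q = -0.4737, dp/dtau = 1.9206, dq/dtau = -1.2316

f(Y) = (dp/dtau, dq/dtau, -Gamma^p_ij Y'^i Y'^j, -Gamma^q_ij Y'^i Y'^j) with the Gammas evaluated at the stage position; h = 0.050000; intermediate values shown to 6 dp
step 0: p = 1.0000, q = -0.2500, dp/dtau = 2.0000, dq/dtau = -1.0000
step 1:
  k1: at (p, q) = (1.000000, -0.250000), (dp/dtau, dq/dtau) = (2.000000, -1.000000); Gamma_ppp = 0.000000, Gamma_ppq = -0.064463, Gamma_pqq = -0.073672, Gamma_qpp = 0.000000, Gamma_qpq = -0.405197, Gamma_qqq = -0.463082; k1 = (2.000000, -1.000000, -0.184180, -1.157704)
  k2: at (p, q) = (1.050000, -0.275000), (dp/dtau, dq/dtau) = (1.995395, -1.028943); Gamma_ppp = 0.000000, Gamma_ppq = -0.086865, Gamma_pqq = -0.115069, Gamma_qpp = 0.000000, Gamma_qpq = -0.439763, Gamma_qqq = -0.582543; k2 = (1.995395, -1.028943, -0.234870, -1.189045)
  k3: at (p, q) = (1.049885, -0.275724), (dp/dtau, dq/dtau) = (1.994128, -1.029726); Gamma_ppp = 0.000000, Gamma_ppq = -0.087459, Gamma_pqq = -0.116767, Gamma_qpp = 0.000000, Gamma_qpq = -0.441129, Gamma_qqq = -0.588957; k3 = (1.994128, -1.029726, -0.235364, -1.187141)
  k4: at (p, q) = (1.099706, -0.301486), (dp/dtau, dq/dtau) = (1.988232, -1.059357); Gamma_ppp = 0.000000, Gamma_ppq = -0.115137, Gamma_pqq = -0.172158, Gamma_qpp = 0.000000, Gamma_qpq = -0.476022, Gamma_qqq = -0.711767; k4 = (1.988232, -1.059357, -0.291813, -1.206467)
  Y <- Y + (h/6)(k1 + 2k2 + 2k3 + k4): p = 1.0997, q = -0.3015, dp/dtau = 1.9882, dq/dtau = -1.0593
step 2:
  k1: at (p, q) = (1.099727, -0.301472), (dp/dtau, dq/dtau) = (1.988196, -1.059305); Gamma_ppp = 0.000000, Gamma_ppq = -0.115126, Gamma_pqq = -0.172114, Gamma_qpp = 0.000000, Gamma_qpq = -0.475988, Gamma_qqq = -0.711604; k1 = (1.988196, -1.059305, -0.291802, -1.206453)
  k2: at (p, q) = (1.149432, -0.327955), (dp/dtau, dq/dtau) = (1.980901, -1.089466); Gamma_ppp = 0.000000, Gamma_ppq = -0.148370, Gamma_pqq = -0.243032, Gamma_qpp = 0.000000, Gamma_qpq = -0.511296, Gamma_qqq = -0.837508; k2 = (1.980901, -1.089466, -0.351939, -1.212811)
  k3: at (p, q) = (1.149250, -0.328709), (dp/dtau, dq/dtau) = (1.979398, -1.089625); Gamma_ppp = 0.000000, Gamma_ppq = -0.149145, Gamma_pqq = -0.245583, Gamma_qpp = 0.000000, Gamma_qpq = -0.512899, Gamma_qqq = -0.844542; k3 = (1.979398, -1.089625, -0.351776, -1.209732)
  k4: at (p, q) = (1.198697, -0.355954), (dp/dtau, dq/dtau) = (1.970607, -1.119791); Gamma_ppp = 0.000000, Gamma_ppq = -0.188213, Gamma_pqq = -0.334132, Gamma_qpp = 0.000000, Gamma_qpq = -0.549150, Gamma_qqq = -0.974902; k4 = (1.970607, -1.119791, -0.411666, -1.201123)
  Y <- Y + (h/6)(k1 + 2k2 + 2k3 + k4): p = 1.1987, q = -0.3559, dp/dtau = 1.9706, dq/dtau = -1.1197
step 3:
  k1: at (p, q) = (1.198722, -0.355950), (dp/dtau, dq/dtau) = (1.970605, -1.119743); Gamma_ppp = 0.000000, Gamma_ppq = -0.188213, Gamma_pqq = -0.334113, Gamma_qpp = 0.000000, Gamma_qpq = -0.549130, Gamma_qqq = -0.974807; k1 = (1.970605, -1.119743, -0.411693, -1.201153)
  k2: at (p, q) = (1.247987, -0.383943), (dp/dtau, dq/dtau) = (1.960313, -1.149772); Gamma_ppp = 0.000000, Gamma_ppq = -0.232876, Gamma_pqq = -0.440698, Gamma_qpp = 0.000000, Gamma_qpq = -0.586465, Gamma_qqq = -1.109833; k2 = (1.960313, -1.149772, -0.467175, -1.176512)
  k3: at (p, q) = (1.247730, -0.384694), (dp/dtau, dq/dtau) = (1.958926, -1.149156); Gamma_ppp = 0.000000, Gamma_ppq = -0.233701, Gamma_pqq = -0.443897, Gamma_qpp = 0.000000, Gamma_qpq = -0.588288, Gamma_qqq = -1.117407; k3 = (1.958926, -1.149156, -0.465982, -1.173000)
  k4: at (p, q) = (1.296669, -0.413408), (dp/dtau, dq/dtau) = (1.947306, -1.178393); Gamma_ppp = 0.000000, Gamma_ppq = -0.283280, Gamma_pqq = -0.568351, Gamma_qpp = 0.000000, Gamma_qpq = -0.626987, Gamma_qqq = -1.257936; k4 = (1.947306, -1.178393, -0.510865, -1.130702)
  Y <- Y + (h/6)(k1 + 2k2 + 2k3 + k4): p = 1.2967, q = -0.4134, dp/dtau = 1.9474, dq/dtau = -1.1783
step 4:
  k1: at (p, q) = (1.296692, -0.413416), (dp/dtau, dq/dtau) = (1.947365, -1.178334); Gamma_ppp = 0.000000, Gamma_ppq = -0.283299, Gamma_pqq = -0.568391, Gamma_qpp = 0.000000, Gamma_qpq = -0.626994, Gamma_qqq = -1.257956; k1 = (1.947365, -1.178334, -0.510948, -1.130823)
  k2: at (p, q) = (1.345376, -0.442875), (dp/dtau, dq/dtau) = (1.934591, -1.206605); Gamma_ppp = 0.000000, Gamma_ppq = -0.336742, Gamma_pqq = -0.708853, Gamma_qpp = 0.000000, Gamma_qpq = -0.666954, Gamma_qqq = -1.403958; k2 = (1.934591, -1.206605, -0.540091, -1.069706)
  k3: at (p, q) = (1.345057, -0.443581), (dp/dtau, dq/dtau) = (1.933862, -1.205077); Gamma_ppp = 0.000000, Gamma_ppq = -0.337380, Gamma_pqq = -0.712070, Gamma_qpp = 0.000000, Gamma_qpq = -0.668838, Gamma_qqq = -1.411643; k3 = (1.933862, -1.205077, -0.538419, -1.067388)
  k4: at (p, q) = (1.393385, -0.473670), (dp/dtau, dq/dtau) = (1.920444, -1.231703); Gamma_ppp = 0.000000, Gamma_ppq = -0.392788, Gamma_pqq = -0.864597, Gamma_qpp = 0.000000, Gamma_qpq = -0.709528, Gamma_qqq = -1.561798; k4 = (1.920444, -1.231703, -0.546542, -0.987266)
  Y <- Y + (h/6)(k1 + 2k2 + 2k3 + k4): p = 1.3934, q = -0.4737, dp/dtau = 1.9206, dq/dtau = -1.2316
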